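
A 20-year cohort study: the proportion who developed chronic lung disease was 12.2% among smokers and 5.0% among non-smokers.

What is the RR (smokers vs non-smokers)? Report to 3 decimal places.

RR = 0.1220 / 0.0500 = 2.440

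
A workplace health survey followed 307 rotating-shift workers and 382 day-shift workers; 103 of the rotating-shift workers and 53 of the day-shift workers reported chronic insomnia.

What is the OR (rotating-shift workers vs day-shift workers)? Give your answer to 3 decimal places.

odds, rotating-shift workers = 103/204 = 0.5049
odds, day-shift workers = 53/329 = 0.1611
OR = 0.5049 / 0.1611 = 3.134

3.134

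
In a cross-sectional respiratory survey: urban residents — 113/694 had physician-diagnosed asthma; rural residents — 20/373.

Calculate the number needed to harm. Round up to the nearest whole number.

NNH = 10

risk, urban residents = 113/694 = 0.162824
risk, rural residents = 20/373 = 0.053619
absolute risk difference = 0.109205
1 / 0.109205 = 9.157 → round up → 10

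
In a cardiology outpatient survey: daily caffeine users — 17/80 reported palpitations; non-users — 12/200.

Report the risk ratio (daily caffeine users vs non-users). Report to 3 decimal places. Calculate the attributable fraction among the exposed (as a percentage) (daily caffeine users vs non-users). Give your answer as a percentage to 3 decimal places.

risk, daily caffeine users = 17/80 = 0.2125
risk, non-users = 12/200 = 0.0600
RR = 0.2125 / 0.0600 = 3.542
AR% = (0.2125 − 0.0600) / 0.2125 = 0.7176 → 71.765%

RR = 3.542; AR% = 71.765%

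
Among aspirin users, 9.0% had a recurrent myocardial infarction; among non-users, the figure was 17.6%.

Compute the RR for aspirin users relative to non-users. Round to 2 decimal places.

RR = 0.0900 / 0.1760 = 0.51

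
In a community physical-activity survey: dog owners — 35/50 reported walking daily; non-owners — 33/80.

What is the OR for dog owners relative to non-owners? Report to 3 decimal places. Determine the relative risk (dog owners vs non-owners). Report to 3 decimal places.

OR = 3.323; RR = 1.697

odds, dog owners = 35/15 = 2.3333
odds, non-owners = 33/47 = 0.7021
OR = 2.3333 / 0.7021 = 3.323
risk, dog owners = 35/50 = 0.7000
risk, non-owners = 33/80 = 0.4125
RR = 0.7000 / 0.4125 = 1.697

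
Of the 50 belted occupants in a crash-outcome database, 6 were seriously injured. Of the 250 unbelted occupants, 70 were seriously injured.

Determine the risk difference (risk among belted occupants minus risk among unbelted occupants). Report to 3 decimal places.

risk, belted occupants = 6/50 = 0.1200
risk, unbelted occupants = 70/250 = 0.2800
risk difference = 0.1200 − 0.2800 = -0.160

RD = -0.160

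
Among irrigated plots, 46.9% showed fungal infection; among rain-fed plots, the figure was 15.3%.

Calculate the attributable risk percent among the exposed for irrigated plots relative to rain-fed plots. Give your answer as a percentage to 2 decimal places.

AR% = (0.4690 − 0.1530) / 0.4690 = 0.6738 → 67.38%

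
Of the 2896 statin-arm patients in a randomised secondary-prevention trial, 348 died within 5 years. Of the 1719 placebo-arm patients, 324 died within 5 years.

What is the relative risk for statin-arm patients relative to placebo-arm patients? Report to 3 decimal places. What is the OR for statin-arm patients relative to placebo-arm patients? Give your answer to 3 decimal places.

RR = 0.638; OR = 0.588

risk, statin-arm patients = 348/2896 = 0.1202
risk, placebo-arm patients = 324/1719 = 0.1885
RR = 0.1202 / 0.1885 = 0.638
OR = (348 × 1395) / (2548 × 324) = 485460/825552 ≈ 0.588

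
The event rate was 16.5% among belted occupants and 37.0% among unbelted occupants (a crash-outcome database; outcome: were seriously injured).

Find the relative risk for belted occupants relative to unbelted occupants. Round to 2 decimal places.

RR = 0.1650 / 0.3700 = 0.45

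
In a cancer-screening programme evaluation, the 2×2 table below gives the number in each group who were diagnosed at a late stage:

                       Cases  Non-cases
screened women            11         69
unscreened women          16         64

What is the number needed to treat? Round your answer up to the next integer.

risk, screened women = 11/80 = 0.137500
risk, unscreened women = 16/80 = 0.200000
absolute risk difference = 0.062500
1 / 0.062500 = 16.000 → round up → 16

16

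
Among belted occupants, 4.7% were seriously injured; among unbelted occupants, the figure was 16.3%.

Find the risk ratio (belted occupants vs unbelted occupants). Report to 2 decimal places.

RR = 0.04700 / 0.16300 = 0.29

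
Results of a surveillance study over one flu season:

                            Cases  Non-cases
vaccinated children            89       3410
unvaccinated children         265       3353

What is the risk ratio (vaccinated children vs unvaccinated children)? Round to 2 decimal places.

0.35

risk, vaccinated children = 89/3499 = 0.02544
risk, unvaccinated children = 265/3618 = 0.07324
RR = 0.02544 / 0.07324 = 0.35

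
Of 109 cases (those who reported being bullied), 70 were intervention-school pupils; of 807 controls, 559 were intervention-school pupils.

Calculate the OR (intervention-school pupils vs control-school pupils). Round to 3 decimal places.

OR = (70 × 248) / (559 × 39) = 17360/21801 ≈ 0.796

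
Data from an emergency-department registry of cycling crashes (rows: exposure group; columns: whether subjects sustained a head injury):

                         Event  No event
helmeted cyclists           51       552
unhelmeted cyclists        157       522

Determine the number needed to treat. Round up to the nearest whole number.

7

risk, helmeted cyclists = 51/603 = 0.084577
risk, unhelmeted cyclists = 157/679 = 0.231222
absolute risk difference = 0.146645
1 / 0.146645 = 6.819 → round up → 7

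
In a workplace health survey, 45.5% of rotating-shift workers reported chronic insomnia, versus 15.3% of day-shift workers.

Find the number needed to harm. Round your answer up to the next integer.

absolute risk difference = 0.302000
1 / 0.302000 = 3.311 → round up → 4

4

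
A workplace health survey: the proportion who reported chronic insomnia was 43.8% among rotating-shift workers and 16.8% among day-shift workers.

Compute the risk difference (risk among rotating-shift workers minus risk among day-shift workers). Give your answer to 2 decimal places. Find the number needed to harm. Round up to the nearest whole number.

RD = 0.27; NNH = 4

risk difference = 0.4380 − 0.1680 = 0.27
absolute risk difference = 0.270000
1 / 0.270000 = 3.704 → round up → 4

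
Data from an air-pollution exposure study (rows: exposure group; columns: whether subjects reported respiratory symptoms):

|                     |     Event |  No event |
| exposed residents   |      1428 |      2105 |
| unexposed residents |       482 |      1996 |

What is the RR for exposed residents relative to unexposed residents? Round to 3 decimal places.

RR: 2.078

risk, exposed residents = 1428/3533 = 0.4042
risk, unexposed residents = 482/2478 = 0.1945
RR = 0.4042 / 0.1945 = 2.078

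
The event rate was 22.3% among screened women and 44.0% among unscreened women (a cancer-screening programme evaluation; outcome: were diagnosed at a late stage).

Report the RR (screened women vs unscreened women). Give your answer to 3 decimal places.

RR = 0.2230 / 0.4400 = 0.507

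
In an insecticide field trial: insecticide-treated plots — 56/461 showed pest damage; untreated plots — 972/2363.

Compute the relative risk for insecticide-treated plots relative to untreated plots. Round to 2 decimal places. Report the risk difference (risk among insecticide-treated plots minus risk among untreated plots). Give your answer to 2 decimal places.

RR = 0.30; RD = -0.29

risk, insecticide-treated plots = 56/461 = 0.1215
risk, untreated plots = 972/2363 = 0.4113
RR = 0.1215 / 0.4113 = 0.30
risk difference = 0.1215 − 0.4113 = -0.29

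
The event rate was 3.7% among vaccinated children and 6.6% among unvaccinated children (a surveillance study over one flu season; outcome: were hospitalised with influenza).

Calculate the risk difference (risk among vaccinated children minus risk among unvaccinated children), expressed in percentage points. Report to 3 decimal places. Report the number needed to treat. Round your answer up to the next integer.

RD = -2.900; NNT = 35

risk difference = 0.03700 − 0.06600 = -0.02900 → -2.900 percentage points
absolute risk difference = 0.029000
1 / 0.029000 = 34.483 → round up → 35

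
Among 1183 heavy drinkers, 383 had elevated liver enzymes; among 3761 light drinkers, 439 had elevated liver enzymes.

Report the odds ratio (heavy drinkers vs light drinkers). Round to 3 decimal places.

OR = (383 × 3322) / (800 × 439) = 1272326/351200 ≈ 3.623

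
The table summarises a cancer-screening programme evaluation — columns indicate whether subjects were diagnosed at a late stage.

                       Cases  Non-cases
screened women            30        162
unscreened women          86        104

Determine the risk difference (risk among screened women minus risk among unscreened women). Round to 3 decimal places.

-0.296

risk, screened women = 30/192 = 0.1562
risk, unscreened women = 86/190 = 0.4526
risk difference = 0.1562 − 0.4526 = -0.296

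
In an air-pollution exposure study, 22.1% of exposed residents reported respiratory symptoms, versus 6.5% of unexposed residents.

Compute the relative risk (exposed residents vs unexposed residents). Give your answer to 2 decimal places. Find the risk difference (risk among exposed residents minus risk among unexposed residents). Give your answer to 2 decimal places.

RR = 0.2210 / 0.0650 = 3.40
risk difference = 0.2210 − 0.0650 = 0.16

RR = 3.40; RD = 0.16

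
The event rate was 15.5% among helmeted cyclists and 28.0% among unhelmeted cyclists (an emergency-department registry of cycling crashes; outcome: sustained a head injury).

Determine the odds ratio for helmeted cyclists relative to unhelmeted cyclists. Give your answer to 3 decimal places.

OR ≈ 0.472

odds, helmeted cyclists = 0.1550/0.8450 = 0.1834
odds, unhelmeted cyclists = 0.2800/0.7200 = 0.3889
OR = 0.1834 / 0.3889 = 0.472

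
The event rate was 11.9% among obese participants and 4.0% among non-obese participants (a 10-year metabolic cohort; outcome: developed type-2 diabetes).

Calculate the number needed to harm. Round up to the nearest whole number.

absolute risk difference = 0.079000
1 / 0.079000 = 12.658 → round up → 13

NNH: 13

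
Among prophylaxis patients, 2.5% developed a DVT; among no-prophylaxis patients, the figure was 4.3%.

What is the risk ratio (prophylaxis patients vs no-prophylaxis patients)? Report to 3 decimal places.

RR = 0.02500 / 0.04300 = 0.581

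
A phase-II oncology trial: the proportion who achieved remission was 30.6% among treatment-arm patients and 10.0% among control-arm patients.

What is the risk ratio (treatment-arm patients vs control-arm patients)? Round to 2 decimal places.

RR = 0.3060 / 0.1000 = 3.06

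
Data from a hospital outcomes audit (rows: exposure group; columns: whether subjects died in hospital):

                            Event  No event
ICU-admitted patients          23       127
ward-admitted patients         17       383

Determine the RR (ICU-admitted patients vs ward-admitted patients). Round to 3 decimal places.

risk, ICU-admitted patients = 23/150 = 0.15333
risk, ward-admitted patients = 17/400 = 0.04250
RR = 0.15333 / 0.04250 = 3.608

RR = 3.608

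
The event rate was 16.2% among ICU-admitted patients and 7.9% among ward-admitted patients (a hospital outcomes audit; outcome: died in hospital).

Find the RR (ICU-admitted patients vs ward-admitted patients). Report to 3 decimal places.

RR = 0.1620 / 0.0790 = 2.051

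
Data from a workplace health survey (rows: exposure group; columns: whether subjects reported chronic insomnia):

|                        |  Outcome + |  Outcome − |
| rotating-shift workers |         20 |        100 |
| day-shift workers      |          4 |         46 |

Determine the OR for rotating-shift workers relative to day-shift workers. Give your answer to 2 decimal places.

OR = (20 × 46) / (100 × 4) = 920/400 ≈ 2.30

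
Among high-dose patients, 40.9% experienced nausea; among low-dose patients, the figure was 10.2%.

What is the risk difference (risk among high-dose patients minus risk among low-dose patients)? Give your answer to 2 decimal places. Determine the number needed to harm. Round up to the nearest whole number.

risk difference = 0.4090 − 0.1020 = 0.31
absolute risk difference = 0.307000
1 / 0.307000 = 3.257 → round up → 4

RD = 0.31; NNH = 4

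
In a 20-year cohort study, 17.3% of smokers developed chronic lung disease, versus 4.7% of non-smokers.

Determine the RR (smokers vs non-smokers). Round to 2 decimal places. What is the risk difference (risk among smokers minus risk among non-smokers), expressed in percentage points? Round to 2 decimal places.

RR = 0.17300 / 0.04700 = 3.68
risk difference = 0.17300 − 0.04700 = 0.12600 → 12.60 percentage points

RR = 3.68; RD = 12.60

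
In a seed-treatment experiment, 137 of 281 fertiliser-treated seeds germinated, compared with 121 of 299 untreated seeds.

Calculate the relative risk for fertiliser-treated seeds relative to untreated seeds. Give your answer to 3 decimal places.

risk, fertiliser-treated seeds = 137/281 = 0.4875
risk, untreated seeds = 121/299 = 0.4047
RR = 0.4875 / 0.4047 = 1.205

RR: 1.205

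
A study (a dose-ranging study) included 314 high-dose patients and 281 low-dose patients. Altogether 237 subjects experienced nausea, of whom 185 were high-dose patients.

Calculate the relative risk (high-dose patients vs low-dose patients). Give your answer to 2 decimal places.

high-dose patients without the outcome: 314 − 185 = 129
low-dose patients with the outcome: 237 − 185 = 52
low-dose patients without the outcome: 281 − 52 = 229
risk, high-dose patients = 185/314 = 0.5892
risk, low-dose patients = 52/281 = 0.1851
RR = 0.5892 / 0.1851 = 3.18

RR ≈ 3.18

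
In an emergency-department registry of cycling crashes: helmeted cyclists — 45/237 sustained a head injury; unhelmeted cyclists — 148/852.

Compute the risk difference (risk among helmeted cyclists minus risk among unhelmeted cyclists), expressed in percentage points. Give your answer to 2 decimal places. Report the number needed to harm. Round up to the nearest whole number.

risk, helmeted cyclists = 45/237 = 0.1899
risk, unhelmeted cyclists = 148/852 = 0.1737
risk difference = 0.1899 − 0.1737 = 0.0162 → 1.62 percentage points
absolute risk difference = 0.016164
1 / 0.016164 = 61.866 → round up → 62

RD = 1.62; NNH = 62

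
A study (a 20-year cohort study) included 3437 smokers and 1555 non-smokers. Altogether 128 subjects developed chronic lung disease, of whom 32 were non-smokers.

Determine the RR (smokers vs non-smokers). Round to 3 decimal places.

smokers with the outcome: 128 − 32 = 96
smokers without the outcome: 3437 − 96 = 3341
non-smokers without the outcome: 1555 − 32 = 1523
risk, smokers = 96/3437 = 0.02793
risk, non-smokers = 32/1555 = 0.02058
RR = 0.02793 / 0.02058 = 1.357

1.357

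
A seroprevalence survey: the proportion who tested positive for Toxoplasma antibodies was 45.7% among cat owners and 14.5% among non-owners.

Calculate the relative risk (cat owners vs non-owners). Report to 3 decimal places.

RR = 0.4570 / 0.1450 = 3.152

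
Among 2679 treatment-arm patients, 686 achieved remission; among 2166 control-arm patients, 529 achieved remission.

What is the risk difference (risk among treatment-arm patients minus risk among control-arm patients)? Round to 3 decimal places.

0.012

risk, treatment-arm patients = 686/2679 = 0.2561
risk, control-arm patients = 529/2166 = 0.2442
risk difference = 0.2561 − 0.2442 = 0.012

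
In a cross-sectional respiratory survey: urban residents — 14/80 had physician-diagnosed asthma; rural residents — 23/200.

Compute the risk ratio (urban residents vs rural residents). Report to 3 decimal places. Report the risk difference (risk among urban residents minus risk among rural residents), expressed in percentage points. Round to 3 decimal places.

risk, urban residents = 14/80 = 0.1750
risk, rural residents = 23/200 = 0.1150
RR = 0.1750 / 0.1150 = 1.522
risk difference = 0.1750 − 0.1150 = 0.0600 → 6.000 percentage points

RR = 1.522; RD = 6.000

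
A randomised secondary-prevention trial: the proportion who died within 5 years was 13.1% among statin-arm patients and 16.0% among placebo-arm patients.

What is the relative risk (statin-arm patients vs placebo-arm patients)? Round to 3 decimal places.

RR = 0.1310 / 0.1600 = 0.819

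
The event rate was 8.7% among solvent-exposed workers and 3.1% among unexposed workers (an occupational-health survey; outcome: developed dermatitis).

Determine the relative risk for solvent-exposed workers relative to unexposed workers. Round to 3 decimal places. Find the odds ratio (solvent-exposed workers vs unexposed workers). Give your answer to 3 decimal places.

RR = 2.806; OR = 2.979

RR = 0.08700 / 0.03100 = 2.806
odds, solvent-exposed workers = 0.08700/0.91300 = 0.09529
odds, unexposed workers = 0.03100/0.96900 = 0.03199
OR = 0.09529 / 0.03199 = 2.979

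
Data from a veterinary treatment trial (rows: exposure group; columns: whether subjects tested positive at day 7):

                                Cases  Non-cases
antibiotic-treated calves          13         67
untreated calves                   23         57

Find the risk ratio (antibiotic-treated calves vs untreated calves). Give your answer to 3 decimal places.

0.565

risk, antibiotic-treated calves = 13/80 = 0.1625
risk, untreated calves = 23/80 = 0.2875
RR = 0.1625 / 0.2875 = 0.565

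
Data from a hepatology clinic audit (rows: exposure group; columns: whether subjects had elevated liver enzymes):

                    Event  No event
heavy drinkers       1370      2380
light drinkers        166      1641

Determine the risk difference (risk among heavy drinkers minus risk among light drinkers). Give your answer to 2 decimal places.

risk, heavy drinkers = 1370/3750 = 0.3653
risk, light drinkers = 166/1807 = 0.0919
risk difference = 0.3653 − 0.0919 = 0.27

RD ≈ 0.27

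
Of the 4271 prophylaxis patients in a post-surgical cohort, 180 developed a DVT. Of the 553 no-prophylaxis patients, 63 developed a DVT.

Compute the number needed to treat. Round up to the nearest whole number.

NNT = 14

risk, prophylaxis patients = 180/4271 = 0.042145
risk, no-prophylaxis patients = 63/553 = 0.113924
absolute risk difference = 0.071779
1 / 0.071779 = 13.932 → round up → 14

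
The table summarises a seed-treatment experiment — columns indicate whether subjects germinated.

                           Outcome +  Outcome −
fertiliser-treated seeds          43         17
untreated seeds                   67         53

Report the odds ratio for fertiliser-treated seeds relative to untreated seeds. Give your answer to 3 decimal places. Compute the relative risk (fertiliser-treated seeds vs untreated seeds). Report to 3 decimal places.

OR = 2.001; RR = 1.284

OR = (43 × 53) / (17 × 67) = 2279/1139 ≈ 2.001
risk, fertiliser-treated seeds = 43/60 = 0.7167
risk, untreated seeds = 67/120 = 0.5583
RR = 0.7167 / 0.5583 = 1.284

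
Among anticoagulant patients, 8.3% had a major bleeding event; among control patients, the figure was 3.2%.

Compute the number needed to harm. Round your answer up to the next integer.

20

absolute risk difference = 0.051000
1 / 0.051000 = 19.608 → round up → 20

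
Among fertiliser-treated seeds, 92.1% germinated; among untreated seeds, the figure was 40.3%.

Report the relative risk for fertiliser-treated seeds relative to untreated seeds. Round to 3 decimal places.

RR = 0.9210 / 0.4030 = 2.285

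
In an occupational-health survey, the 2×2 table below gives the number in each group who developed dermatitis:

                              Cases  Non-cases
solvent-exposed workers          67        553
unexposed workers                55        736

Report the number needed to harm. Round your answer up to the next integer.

NNH: 26

risk, solvent-exposed workers = 67/620 = 0.108065
risk, unexposed workers = 55/791 = 0.069532
absolute risk difference = 0.038532
1 / 0.038532 = 25.952 → round up → 26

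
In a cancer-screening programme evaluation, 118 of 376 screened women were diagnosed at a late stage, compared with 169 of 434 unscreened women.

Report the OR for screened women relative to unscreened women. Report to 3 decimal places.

OR = (118 × 265) / (258 × 169) = 31270/43602 ≈ 0.717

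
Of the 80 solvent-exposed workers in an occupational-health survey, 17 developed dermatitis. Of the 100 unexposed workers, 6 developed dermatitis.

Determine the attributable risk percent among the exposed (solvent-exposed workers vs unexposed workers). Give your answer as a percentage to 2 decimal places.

risk, solvent-exposed workers = 17/80 = 0.2125
risk, unexposed workers = 6/100 = 0.0600
AR% = (0.2125 − 0.0600) / 0.2125 = 0.7176 → 71.76%

71.76%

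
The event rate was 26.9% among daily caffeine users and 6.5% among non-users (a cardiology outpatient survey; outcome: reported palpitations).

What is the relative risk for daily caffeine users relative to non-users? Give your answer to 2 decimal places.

RR = 0.2690 / 0.0650 = 4.14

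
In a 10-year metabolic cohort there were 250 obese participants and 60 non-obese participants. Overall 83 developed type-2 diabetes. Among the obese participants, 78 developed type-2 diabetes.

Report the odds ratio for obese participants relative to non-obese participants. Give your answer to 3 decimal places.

4.988

obese participants without the outcome: 250 − 78 = 172
non-obese participants with the outcome: 83 − 78 = 5
non-obese participants without the outcome: 60 − 5 = 55
OR = (78 × 55) / (172 × 5) = 4290/860 ≈ 4.988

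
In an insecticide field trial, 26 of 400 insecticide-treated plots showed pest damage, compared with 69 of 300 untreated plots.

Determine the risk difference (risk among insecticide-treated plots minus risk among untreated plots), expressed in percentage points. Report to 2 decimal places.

risk, insecticide-treated plots = 26/400 = 0.0650
risk, untreated plots = 69/300 = 0.2300
risk difference = 0.0650 − 0.2300 = -0.1650 → -16.50 percentage points

RD = -16.50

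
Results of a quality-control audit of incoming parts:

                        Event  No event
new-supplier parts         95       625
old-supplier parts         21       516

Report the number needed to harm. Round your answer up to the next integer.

11

risk, new-supplier parts = 95/720 = 0.131944
risk, old-supplier parts = 21/537 = 0.039106
absolute risk difference = 0.092838
1 / 0.092838 = 10.771 → round up → 11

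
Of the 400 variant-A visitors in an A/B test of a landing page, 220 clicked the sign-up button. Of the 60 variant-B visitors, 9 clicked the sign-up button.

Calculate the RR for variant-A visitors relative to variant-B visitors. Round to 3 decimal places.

RR ≈ 3.667

risk, variant-A visitors = 220/400 = 0.5500
risk, variant-B visitors = 9/60 = 0.1500
RR = 0.5500 / 0.1500 = 3.667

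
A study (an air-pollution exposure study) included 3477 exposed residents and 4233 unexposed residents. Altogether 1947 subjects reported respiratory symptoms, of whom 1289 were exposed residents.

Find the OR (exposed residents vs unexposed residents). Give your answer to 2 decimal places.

exposed residents without the outcome: 3477 − 1289 = 2188
unexposed residents with the outcome: 1947 − 1289 = 658
unexposed residents without the outcome: 4233 − 658 = 3575
OR = (1289 × 3575) / (2188 × 658) = 4608175/1439704 ≈ 3.20

OR = 3.20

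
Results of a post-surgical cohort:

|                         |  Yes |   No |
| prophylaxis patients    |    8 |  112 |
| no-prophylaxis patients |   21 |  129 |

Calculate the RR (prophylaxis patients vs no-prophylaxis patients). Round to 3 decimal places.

risk, prophylaxis patients = 8/120 = 0.0667
risk, no-prophylaxis patients = 21/150 = 0.1400
RR = 0.0667 / 0.1400 = 0.476

RR ≈ 0.476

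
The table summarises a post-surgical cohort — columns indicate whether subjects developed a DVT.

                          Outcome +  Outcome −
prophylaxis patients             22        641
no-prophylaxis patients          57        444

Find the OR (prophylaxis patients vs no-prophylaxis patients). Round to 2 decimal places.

OR = (22 × 444) / (641 × 57) = 9768/36537 ≈ 0.27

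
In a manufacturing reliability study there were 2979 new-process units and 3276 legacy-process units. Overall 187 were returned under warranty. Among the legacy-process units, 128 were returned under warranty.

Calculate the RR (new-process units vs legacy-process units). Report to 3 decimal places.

RR ≈ 0.507

new-process units with the outcome: 187 − 128 = 59
new-process units without the outcome: 2979 − 59 = 2920
legacy-process units without the outcome: 3276 − 128 = 3148
risk, new-process units = 59/2979 = 0.01981
risk, legacy-process units = 128/3276 = 0.03907
RR = 0.01981 / 0.03907 = 0.507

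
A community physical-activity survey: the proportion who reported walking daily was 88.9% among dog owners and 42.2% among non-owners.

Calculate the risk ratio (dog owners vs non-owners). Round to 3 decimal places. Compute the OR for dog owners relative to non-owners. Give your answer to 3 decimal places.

RR = 0.8890 / 0.4220 = 2.107
odds, dog owners = 0.8890/0.1110 = 8.0090
odds, non-owners = 0.4220/0.5780 = 0.7301
OR = 8.0090 / 0.7301 = 10.970

RR = 2.107; OR = 10.970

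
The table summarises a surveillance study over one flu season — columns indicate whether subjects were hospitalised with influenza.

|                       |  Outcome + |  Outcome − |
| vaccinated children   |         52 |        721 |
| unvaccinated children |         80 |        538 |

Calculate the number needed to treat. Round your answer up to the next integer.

risk, vaccinated children = 52/773 = 0.067270
risk, unvaccinated children = 80/618 = 0.129450
absolute risk difference = 0.062179
1 / 0.062179 = 16.083 → round up → 17

NNT ≈ 17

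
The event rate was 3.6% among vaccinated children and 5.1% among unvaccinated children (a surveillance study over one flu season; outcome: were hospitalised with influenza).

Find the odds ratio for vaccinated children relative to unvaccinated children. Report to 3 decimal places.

odds, vaccinated children = 0.03600/0.96400 = 0.03734
odds, unvaccinated children = 0.05100/0.94900 = 0.05374
OR = 0.03734 / 0.05374 = 0.695

OR = 0.695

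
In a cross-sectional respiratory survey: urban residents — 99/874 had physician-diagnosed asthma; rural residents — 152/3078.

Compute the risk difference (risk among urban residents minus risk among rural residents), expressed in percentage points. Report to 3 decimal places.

RD: 6.389

risk, urban residents = 99/874 = 0.11327
risk, rural residents = 152/3078 = 0.04938
risk difference = 0.11327 − 0.04938 = 0.06389 → 6.389 percentage points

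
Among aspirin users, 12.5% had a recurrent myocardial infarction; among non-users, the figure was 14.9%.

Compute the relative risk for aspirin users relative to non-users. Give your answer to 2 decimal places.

RR = 0.1250 / 0.1490 = 0.84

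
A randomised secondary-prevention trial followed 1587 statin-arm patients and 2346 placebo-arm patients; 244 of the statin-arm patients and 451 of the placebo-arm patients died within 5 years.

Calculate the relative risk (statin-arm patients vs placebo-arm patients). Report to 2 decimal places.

risk, statin-arm patients = 244/1587 = 0.1537
risk, placebo-arm patients = 451/2346 = 0.1922
RR = 0.1537 / 0.1922 = 0.80

0.80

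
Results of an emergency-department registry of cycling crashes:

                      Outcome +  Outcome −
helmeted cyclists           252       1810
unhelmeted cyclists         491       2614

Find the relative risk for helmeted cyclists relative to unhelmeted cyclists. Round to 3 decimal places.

risk, helmeted cyclists = 252/2062 = 0.1222
risk, unhelmeted cyclists = 491/3105 = 0.1581
RR = 0.1222 / 0.1581 = 0.773

RR = 0.773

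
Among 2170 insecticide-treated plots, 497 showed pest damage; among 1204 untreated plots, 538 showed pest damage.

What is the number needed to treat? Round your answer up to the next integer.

5

risk, insecticide-treated plots = 497/2170 = 0.229032
risk, untreated plots = 538/1204 = 0.446844
absolute risk difference = 0.217812
1 / 0.217812 = 4.591 → round up → 5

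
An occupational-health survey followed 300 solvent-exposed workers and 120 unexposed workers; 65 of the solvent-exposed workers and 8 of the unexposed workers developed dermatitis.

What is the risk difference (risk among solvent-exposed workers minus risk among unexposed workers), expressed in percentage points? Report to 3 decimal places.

RD: 15.000

risk, solvent-exposed workers = 65/300 = 0.2167
risk, unexposed workers = 8/120 = 0.0667
risk difference = 0.2167 − 0.0667 = 0.1500 → 15.000 percentage points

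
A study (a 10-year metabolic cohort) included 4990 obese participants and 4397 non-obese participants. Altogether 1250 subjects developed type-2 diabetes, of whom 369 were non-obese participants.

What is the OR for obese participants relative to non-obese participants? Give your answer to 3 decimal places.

OR = 2.340

obese participants with the outcome: 1250 − 369 = 881
obese participants without the outcome: 4990 − 881 = 4109
non-obese participants without the outcome: 4397 − 369 = 4028
OR = (881 × 4028) / (4109 × 369) = 3548668/1516221 ≈ 2.340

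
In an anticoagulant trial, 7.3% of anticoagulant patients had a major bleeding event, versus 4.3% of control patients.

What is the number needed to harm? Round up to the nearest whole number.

34

absolute risk difference = 0.030000
1 / 0.030000 = 33.333 → round up → 34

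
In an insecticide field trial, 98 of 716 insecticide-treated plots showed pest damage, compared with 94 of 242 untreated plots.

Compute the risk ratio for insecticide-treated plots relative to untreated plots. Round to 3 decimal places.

RR ≈ 0.352

risk, insecticide-treated plots = 98/716 = 0.1369
risk, untreated plots = 94/242 = 0.3884
RR = 0.1369 / 0.3884 = 0.352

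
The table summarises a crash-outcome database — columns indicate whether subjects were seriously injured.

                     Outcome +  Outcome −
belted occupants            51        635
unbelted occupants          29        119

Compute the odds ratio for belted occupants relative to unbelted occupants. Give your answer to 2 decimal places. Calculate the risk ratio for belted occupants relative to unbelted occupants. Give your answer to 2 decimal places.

OR = 0.33; RR = 0.38

OR = (51 × 119) / (635 × 29) = 6069/18415 ≈ 0.33
risk, belted occupants = 51/686 = 0.0743
risk, unbelted occupants = 29/148 = 0.1959
RR = 0.0743 / 0.1959 = 0.38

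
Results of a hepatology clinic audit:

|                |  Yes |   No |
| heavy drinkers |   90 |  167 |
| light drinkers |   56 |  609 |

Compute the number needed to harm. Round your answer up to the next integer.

risk, heavy drinkers = 90/257 = 0.350195
risk, light drinkers = 56/665 = 0.084211
absolute risk difference = 0.265984
1 / 0.265984 = 3.760 → round up → 4

4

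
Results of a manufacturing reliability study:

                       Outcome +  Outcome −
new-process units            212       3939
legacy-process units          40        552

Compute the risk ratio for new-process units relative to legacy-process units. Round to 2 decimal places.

RR = 0.76

risk, new-process units = 212/4151 = 0.0511
risk, legacy-process units = 40/592 = 0.0676
RR = 0.0511 / 0.0676 = 0.76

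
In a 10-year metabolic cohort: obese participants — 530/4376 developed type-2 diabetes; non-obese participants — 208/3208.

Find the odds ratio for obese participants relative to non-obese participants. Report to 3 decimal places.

OR ≈ 1.988

odds, obese participants = 530/3846 = 0.1378
odds, non-obese participants = 208/3000 = 0.0693
OR = 0.1378 / 0.0693 = 1.988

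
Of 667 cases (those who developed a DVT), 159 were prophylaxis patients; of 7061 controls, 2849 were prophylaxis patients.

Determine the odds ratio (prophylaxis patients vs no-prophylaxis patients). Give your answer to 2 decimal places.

OR = (159 × 4212) / (2849 × 508) = 669708/1447292 ≈ 0.46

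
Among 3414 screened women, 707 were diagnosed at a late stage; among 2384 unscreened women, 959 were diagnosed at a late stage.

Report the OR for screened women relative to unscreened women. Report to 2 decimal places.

OR = (707 × 1425) / (2707 × 959) = 1007475/2596013 ≈ 0.39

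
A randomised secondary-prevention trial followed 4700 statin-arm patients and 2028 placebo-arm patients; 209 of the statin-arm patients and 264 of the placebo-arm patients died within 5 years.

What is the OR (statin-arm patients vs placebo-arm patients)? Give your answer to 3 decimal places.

0.311

odds, statin-arm patients = 209/4491 = 0.04654
odds, placebo-arm patients = 264/1764 = 0.14966
OR = 0.04654 / 0.14966 = 0.311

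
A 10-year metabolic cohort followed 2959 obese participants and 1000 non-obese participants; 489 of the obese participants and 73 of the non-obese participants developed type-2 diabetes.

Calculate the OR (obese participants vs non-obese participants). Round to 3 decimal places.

OR = (489 × 927) / (2470 × 73) = 453303/180310 ≈ 2.514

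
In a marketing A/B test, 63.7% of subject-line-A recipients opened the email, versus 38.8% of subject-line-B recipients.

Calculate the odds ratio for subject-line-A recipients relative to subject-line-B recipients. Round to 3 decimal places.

odds, subject-line-A recipients = 0.6370/0.3630 = 1.7548
odds, subject-line-B recipients = 0.3880/0.6120 = 0.6340
OR = 1.7548 / 0.6340 = 2.768

2.768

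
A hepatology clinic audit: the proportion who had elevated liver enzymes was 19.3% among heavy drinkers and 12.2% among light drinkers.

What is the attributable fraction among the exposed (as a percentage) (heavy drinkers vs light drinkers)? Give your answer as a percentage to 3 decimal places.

AR% = (0.1930 − 0.1220) / 0.1930 = 0.3679 → 36.788%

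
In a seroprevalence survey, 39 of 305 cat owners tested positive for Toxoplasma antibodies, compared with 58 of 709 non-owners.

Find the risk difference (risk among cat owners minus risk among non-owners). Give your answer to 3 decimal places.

risk, cat owners = 39/305 = 0.1279
risk, non-owners = 58/709 = 0.0818
risk difference = 0.1279 − 0.0818 = 0.046

RD = 0.046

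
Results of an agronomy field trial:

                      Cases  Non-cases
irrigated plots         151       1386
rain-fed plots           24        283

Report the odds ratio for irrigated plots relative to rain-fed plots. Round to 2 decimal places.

OR = (151 × 283) / (1386 × 24) = 42733/33264 ≈ 1.28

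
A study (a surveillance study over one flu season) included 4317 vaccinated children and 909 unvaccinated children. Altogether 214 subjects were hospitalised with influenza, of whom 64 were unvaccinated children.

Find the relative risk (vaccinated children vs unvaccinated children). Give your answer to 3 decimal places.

RR = 0.494

vaccinated children with the outcome: 214 − 64 = 150
vaccinated children without the outcome: 4317 − 150 = 4167
unvaccinated children without the outcome: 909 − 64 = 845
risk, vaccinated children = 150/4317 = 0.03475
risk, unvaccinated children = 64/909 = 0.07041
RR = 0.03475 / 0.07041 = 0.494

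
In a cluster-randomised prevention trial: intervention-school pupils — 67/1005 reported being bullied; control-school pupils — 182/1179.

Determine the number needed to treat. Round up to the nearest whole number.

NNT ≈ 12

risk, intervention-school pupils = 67/1005 = 0.066667
risk, control-school pupils = 182/1179 = 0.154368
absolute risk difference = 0.087701
1 / 0.087701 = 11.402 → round up → 12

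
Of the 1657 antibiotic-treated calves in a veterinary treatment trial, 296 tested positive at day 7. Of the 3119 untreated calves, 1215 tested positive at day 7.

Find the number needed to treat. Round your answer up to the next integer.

NNT: 5

risk, antibiotic-treated calves = 296/1657 = 0.178636
risk, untreated calves = 1215/3119 = 0.389548
absolute risk difference = 0.210912
1 / 0.210912 = 4.741 → round up → 5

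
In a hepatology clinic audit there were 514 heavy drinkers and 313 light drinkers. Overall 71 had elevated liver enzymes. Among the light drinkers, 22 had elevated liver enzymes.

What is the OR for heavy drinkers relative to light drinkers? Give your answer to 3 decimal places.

heavy drinkers with the outcome: 71 − 22 = 49
heavy drinkers without the outcome: 514 − 49 = 465
light drinkers without the outcome: 313 − 22 = 291
OR = (49 × 291) / (465 × 22) = 14259/10230 ≈ 1.394

1.394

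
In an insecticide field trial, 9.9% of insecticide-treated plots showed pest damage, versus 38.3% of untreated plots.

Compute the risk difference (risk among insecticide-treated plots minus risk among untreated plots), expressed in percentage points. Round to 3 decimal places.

risk difference = 0.0990 − 0.3830 = -0.2840 → -28.400 percentage points

-28.400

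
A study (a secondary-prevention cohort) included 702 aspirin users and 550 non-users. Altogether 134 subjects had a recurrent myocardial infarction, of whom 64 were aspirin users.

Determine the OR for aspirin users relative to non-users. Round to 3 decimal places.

aspirin users without the outcome: 702 − 64 = 638
non-users with the outcome: 134 − 64 = 70
non-users without the outcome: 550 − 70 = 480
OR = (64 × 480) / (638 × 70) = 30720/44660 ≈ 0.688

0.688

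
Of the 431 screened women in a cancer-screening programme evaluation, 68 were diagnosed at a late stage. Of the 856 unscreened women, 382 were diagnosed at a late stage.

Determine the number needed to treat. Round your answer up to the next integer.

risk, screened women = 68/431 = 0.157773
risk, unscreened women = 382/856 = 0.446262
absolute risk difference = 0.288489
1 / 0.288489 = 3.466 → round up → 4

4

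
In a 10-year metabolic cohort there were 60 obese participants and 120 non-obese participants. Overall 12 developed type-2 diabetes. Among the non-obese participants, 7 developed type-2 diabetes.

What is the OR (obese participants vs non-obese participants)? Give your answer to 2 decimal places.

obese participants with the outcome: 12 − 7 = 5
obese participants without the outcome: 60 − 5 = 55
non-obese participants without the outcome: 120 − 7 = 113
OR = (5 × 113) / (55 × 7) = 565/385 ≈ 1.47

1.47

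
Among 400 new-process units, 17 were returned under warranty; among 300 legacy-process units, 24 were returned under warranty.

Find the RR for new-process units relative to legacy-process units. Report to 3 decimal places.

RR = 0.531

risk, new-process units = 17/400 = 0.04250
risk, legacy-process units = 24/300 = 0.08000
RR = 0.04250 / 0.08000 = 0.531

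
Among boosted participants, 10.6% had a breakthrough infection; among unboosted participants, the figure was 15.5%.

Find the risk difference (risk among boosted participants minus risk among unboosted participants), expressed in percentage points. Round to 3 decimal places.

-4.900

risk difference = 0.1060 − 0.1550 = -0.0490 → -4.900 percentage points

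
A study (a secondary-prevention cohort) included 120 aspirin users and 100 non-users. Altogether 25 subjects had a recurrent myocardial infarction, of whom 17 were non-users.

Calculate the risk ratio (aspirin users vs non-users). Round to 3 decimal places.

aspirin users with the outcome: 25 − 17 = 8
aspirin users without the outcome: 120 − 8 = 112
non-users without the outcome: 100 − 17 = 83
risk, aspirin users = 8/120 = 0.0667
risk, non-users = 17/100 = 0.1700
RR = 0.0667 / 0.1700 = 0.392

0.392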